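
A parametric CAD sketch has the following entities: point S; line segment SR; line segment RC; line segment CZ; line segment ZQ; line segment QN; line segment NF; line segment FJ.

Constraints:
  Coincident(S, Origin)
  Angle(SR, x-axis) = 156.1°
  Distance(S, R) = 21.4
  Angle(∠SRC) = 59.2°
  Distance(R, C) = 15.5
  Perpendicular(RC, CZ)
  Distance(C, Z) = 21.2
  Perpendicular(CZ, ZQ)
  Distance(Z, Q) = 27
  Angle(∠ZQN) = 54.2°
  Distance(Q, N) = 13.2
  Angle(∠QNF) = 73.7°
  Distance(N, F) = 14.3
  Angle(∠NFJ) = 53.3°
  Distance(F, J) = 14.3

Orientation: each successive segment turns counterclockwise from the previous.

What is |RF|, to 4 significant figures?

22.35

S is at the origin; SR runs at 156.1° with length 21.4, so R = (-19.57, 8.670). ∠SRC = 59.2° gives RC at -83.10° from the x-axis; with |RC| = 15.5, C = (-17.70, -6.718). RC ⟂ CZ, so CZ runs at 6.900°; with |CZ| = 21.2, Z = (3.344, -4.171). The perpendicularity gives ZQ at right angles to CZ, so ZQ runs at 96.90°; with |ZQ| = 27.0, Q = (0.09985, 22.63). ∠ZQN = 54.2° gives QN at -137.3° from the x-axis; with |QN| = 13.2, N = (-9.601, 13.68). ∠QNF = 73.7° gives NF at -31.00° from the x-axis; with |NF| = 14.3, F = (2.656, 6.317). Then |RF| = |F − R| = 22.35.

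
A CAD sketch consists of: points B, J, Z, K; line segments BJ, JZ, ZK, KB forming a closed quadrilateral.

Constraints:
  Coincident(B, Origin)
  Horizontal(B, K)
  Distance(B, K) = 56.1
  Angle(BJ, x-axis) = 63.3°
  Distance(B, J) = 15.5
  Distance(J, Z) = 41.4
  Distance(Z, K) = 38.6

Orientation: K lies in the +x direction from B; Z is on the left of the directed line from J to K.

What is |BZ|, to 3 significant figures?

55.3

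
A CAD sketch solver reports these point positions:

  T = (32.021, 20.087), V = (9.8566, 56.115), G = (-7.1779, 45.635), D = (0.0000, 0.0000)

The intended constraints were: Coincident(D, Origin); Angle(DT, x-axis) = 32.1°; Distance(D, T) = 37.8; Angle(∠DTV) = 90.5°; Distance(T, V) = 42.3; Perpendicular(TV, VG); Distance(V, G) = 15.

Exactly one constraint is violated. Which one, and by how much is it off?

Distance(V, G) = 15 — off by 5.00.

D = (0.00, 0.00) ✓; DT at 32.10° ✓; |DT| = 37.80 ✓; ∠DTV = 90.50° ✓; |TV| = 42.30 ✓; ∠(TV, VG) = 90.00° ✓; |VG| = 20.00 ✗.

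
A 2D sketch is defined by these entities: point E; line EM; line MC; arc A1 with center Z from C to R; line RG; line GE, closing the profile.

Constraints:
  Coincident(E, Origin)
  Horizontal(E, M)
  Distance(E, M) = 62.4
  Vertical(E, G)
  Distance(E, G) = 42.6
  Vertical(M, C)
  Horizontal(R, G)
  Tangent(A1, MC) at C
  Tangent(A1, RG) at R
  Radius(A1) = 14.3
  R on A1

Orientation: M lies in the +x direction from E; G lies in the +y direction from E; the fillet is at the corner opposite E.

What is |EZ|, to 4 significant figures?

55.81

EG is vertical with |EG| = 42.6 and G on the +y side, so G = (0.000, 42.60). The virtual corner opposite E is at (62.40, 42.60). The tangent condition forces ZC to be normal to MC and the tangent condition forces ZR to be normal to RG, with radius 14.3, so the center Z sits 14.3 in from both sides at Z = (48.10, 28.30). Then |EZ| = |Z − E| = 55.81.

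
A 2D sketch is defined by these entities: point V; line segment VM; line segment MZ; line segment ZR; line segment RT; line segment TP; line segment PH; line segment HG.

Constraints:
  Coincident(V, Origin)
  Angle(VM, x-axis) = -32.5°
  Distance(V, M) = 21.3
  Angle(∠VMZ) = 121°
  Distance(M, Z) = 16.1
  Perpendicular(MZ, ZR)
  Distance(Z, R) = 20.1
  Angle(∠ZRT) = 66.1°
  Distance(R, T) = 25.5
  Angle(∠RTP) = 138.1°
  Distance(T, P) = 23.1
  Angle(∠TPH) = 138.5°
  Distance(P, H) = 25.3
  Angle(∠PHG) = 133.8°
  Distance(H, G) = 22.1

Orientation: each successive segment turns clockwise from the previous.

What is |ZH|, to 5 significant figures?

43.534

V is at the origin; VM runs at -32.5° with length 21.3, so M = (17.964, -11.444). ∠VMZ = 121.0° gives MZ at -91.500° from the x-axis; with |MZ| = 16.1, Z = (17.543, -27.539). MZ ⟂ ZR, so ZR runs at 178.50°; with |ZR| = 20.1, R = (-2.5503, -27.013). ∠ZRT = 66.1° gives RT at 64.600° from the x-axis; with |RT| = 25.5, T = (8.3875, -3.9778). ∠RTP = 138.1° gives TP at 22.700° from the x-axis; with |TP| = 23.1, P = (29.698, 4.9367). ∠TPH = 138.5° gives PH at -18.800° from the x-axis; with |PH| = 25.3, H = (53.648, -3.2167). Then |ZH| = |H − Z| = 43.534.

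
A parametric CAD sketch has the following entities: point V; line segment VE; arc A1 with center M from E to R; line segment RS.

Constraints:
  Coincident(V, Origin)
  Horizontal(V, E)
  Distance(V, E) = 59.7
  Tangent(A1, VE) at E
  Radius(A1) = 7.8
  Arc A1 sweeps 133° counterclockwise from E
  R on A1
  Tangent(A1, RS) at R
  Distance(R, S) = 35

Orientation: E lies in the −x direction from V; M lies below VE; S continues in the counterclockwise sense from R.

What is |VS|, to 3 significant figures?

56.8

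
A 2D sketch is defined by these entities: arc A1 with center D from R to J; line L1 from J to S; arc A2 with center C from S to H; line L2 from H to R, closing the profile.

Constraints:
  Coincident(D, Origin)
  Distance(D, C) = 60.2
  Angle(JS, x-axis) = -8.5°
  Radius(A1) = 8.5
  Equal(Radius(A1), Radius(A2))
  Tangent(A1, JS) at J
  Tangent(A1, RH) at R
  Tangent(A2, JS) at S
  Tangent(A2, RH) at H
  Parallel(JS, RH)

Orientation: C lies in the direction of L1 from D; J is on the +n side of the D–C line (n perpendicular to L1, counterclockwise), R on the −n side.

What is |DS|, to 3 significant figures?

60.8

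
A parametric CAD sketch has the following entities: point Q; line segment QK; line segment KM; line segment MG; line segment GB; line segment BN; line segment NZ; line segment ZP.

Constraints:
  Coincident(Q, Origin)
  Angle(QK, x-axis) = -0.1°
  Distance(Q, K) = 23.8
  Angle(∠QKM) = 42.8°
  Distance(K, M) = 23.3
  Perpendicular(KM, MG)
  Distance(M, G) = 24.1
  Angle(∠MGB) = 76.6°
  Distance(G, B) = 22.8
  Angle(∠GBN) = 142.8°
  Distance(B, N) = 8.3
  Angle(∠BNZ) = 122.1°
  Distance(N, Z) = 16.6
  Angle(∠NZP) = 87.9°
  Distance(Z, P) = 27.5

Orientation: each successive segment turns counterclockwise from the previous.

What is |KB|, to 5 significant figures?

18.849

Q is at the origin; QK runs at -0.1° with length 23.8, so K = (23.800, -0.041539). ∠QKM = 42.8° gives KM at 137.10° from the x-axis; with |KM| = 23.3, M = (6.7317, 15.819). KM is perpendicular to MG, so MG runs at -132.90°; with |MG| = 24.1, G = (-9.6737, -1.8350). ∠MGB = 76.6° gives GB at -29.500° from the x-axis; with |GB| = 22.8, B = (10.170, -13.062). Then |KB| = |B − K| = 18.849.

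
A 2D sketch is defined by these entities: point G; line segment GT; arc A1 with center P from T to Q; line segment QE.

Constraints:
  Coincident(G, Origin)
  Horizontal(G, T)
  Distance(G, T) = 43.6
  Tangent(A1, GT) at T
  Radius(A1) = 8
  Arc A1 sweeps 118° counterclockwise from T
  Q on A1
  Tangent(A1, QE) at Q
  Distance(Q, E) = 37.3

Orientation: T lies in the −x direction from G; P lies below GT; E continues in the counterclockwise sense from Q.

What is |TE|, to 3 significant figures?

45.9

G is at the origin; G and T share the same y with |GT| = 43.6 and T on the −x side, so T = (-43.6, 0.00). The tangent condition forces PT to be normal to GT, so P = T + (0, -8) = (-43.6, -8.00). On A1, T sits at bearing 90° from P; a 118° counterclockwise sweep puts Q at bearing 208°, so Q = P + 8.0·(cos 208°, sin 208°) = (-50.7, -11.8). Tangency of A1 to QE means the radius PQ is perpendicular to QE, so QE runs along (−sin 208°, cos 208°); with |QE| = 37.3, E = (-33.2, -44.7). Then |TE| = |E − T| = 45.9.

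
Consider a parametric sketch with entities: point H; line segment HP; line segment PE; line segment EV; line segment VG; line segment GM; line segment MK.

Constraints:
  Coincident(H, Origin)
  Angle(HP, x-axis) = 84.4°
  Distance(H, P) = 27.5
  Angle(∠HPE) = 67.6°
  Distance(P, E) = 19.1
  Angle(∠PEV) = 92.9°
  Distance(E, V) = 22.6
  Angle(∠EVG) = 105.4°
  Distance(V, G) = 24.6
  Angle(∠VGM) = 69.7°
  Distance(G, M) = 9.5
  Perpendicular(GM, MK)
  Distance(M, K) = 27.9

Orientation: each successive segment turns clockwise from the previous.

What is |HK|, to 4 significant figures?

15.07

H is at the origin; HP runs at 84.4° with length 27.5, so P = (2.684, 27.37). ∠HPE = 67.6° gives PE at -28.00° from the x-axis; with |PE| = 19.1, E = (19.55, 18.40). ∠PEV = 92.9° gives EV at -115.1° from the x-axis; with |EV| = 22.6, V = (9.961, -2.064). ∠EVG = 105.4° gives VG at 170.3° from the x-axis; with |VG| = 24.6, G = (-14.29, 2.081). ∠VGM = 69.7° gives GM at 60.00° from the x-axis; with |GM| = 9.5, M = (-9.537, 10.31). GM ⟂ MK, so MK runs at -30.00°; with |MK| = 27.9, K = (14.62, -3.642). Then |HK| = |K − H| = 15.07.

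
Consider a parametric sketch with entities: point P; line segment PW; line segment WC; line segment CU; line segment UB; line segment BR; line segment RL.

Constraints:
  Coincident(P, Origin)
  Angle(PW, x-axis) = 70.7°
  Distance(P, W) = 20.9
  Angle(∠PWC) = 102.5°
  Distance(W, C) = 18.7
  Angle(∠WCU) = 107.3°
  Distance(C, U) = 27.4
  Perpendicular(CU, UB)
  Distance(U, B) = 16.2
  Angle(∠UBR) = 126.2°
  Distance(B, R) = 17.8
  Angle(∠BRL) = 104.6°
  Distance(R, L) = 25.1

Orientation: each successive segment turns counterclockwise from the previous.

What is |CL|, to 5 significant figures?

12.604

P is at the origin; PW runs at 70.7° with length 20.9, so W = (6.9078, 19.725). ∠PWC = 102.5° gives WC at 148.20° from the x-axis; with |WC| = 18.7, C = (-8.9852, 29.580). ∠WCU = 107.3° gives CU at -139.10° from the x-axis; with |CU| = 27.4, U = (-29.696, 11.640). CU ⟂ UB, so UB runs at -49.100°; with |UB| = 16.2, B = (-19.089, -0.60521). ∠UBR = 126.2° gives BR at 4.7000° from the x-axis; with |BR| = 17.8, R = (-1.3487, 0.85329). ∠BRL = 104.6° gives RL at 80.100° from the x-axis; with |RL| = 25.1, L = (2.9667, 25.580). Then |CL| = |L − C| = 12.604.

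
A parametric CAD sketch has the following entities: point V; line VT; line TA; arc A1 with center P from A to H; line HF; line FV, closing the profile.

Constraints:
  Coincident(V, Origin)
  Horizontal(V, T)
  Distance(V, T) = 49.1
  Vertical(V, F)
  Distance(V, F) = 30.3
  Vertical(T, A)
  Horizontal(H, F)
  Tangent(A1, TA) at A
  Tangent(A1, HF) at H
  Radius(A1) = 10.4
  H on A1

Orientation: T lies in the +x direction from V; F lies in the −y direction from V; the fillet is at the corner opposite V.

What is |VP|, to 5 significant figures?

43.517

V is at the origin; VT is horizontal with |VT| = 49.1 and T on the +x side, so T = (49.100, 0.0000). V and F share the same x with |VF| = 30.3 and F on the −y side, so F = (0.0000, -30.300). The virtual corner opposite V is at (49.100, -30.300). Tangency of A1 to TA means the radius PA is perpendicular to TA and since A1 is tangent to HF there, PH ⟂ HF, with radius 10.4, so the center P sits 10.4 in from both sides at P = (38.700, -19.900). Then |VP| = |P − V| = 43.517.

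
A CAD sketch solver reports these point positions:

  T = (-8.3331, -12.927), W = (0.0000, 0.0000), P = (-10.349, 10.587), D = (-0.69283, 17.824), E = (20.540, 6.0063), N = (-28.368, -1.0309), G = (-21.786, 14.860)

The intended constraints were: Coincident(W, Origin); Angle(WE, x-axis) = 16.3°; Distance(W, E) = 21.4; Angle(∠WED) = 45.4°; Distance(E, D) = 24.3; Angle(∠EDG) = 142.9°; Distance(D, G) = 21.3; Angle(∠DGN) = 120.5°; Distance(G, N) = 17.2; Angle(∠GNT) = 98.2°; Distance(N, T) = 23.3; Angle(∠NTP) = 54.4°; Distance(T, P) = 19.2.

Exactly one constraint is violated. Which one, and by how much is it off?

Distance(T, P) = 19.2 — off by 4.40.

W = (0.00, 0.00) ✓; WE at 16.30° ✓; |WE| = 21.40 ✓; ∠WED = 45.40° ✓; |ED| = 24.30 ✓; ∠EDG = 142.9° ✓; |DG| = 21.30 ✓; ∠DGN = 120.5° ✓; |GN| = 17.20 ✓; ∠GNT = 98.20° ✓; |NT| = 23.30 ✓; ∠NTP = 54.40° ✓; |TP| = 23.60 ✗.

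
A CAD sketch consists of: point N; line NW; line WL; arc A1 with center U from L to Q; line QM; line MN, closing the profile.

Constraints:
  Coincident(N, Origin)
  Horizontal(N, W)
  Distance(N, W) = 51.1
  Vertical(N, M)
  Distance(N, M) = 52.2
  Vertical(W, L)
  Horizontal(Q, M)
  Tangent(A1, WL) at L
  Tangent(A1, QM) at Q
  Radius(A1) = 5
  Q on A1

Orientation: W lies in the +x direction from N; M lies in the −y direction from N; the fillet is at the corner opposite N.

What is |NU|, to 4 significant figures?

65.98

N is at the origin; NW is horizontal with |NW| = 51.1 and W on the +x side, so W = (51.10, 0.000). N and M share the same x with |NM| = 52.2 and M on the −y side, so M = (0.000, -52.20). The virtual corner opposite N is at (51.10, -52.20). The tangent condition forces UL to be normal to WL and A1 meets QM tangentially, so UQ is at right angles to QM, with radius 5.0, so the center U sits 5.0 in from both sides at U = (46.10, -47.20). Then |NU| = |U − N| = 65.98.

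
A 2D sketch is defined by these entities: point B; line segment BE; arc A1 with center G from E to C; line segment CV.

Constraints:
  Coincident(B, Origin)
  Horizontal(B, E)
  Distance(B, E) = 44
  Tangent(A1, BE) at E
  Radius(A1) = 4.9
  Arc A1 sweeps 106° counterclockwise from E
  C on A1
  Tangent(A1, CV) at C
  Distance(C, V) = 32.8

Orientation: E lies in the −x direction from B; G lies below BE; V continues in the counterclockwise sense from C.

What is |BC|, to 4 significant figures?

49.11

Tangency of A1 to BE means the radius GE is perpendicular to BE, so G = E + (0, -4.9) = (-44.00, -4.900). On A1, E sits at bearing 90° from G; a 106° counterclockwise sweep puts C at bearing 196°, so C = G + 4.9·(cos 196°, sin 196°) = (-48.71, -6.251). Then |BC| = |C − B| = 49.11.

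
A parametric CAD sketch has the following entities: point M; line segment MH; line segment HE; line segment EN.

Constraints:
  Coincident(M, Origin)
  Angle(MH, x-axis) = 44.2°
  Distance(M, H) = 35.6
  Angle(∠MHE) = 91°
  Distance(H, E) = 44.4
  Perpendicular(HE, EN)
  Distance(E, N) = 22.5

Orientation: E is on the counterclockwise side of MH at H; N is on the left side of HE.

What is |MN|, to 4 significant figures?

46.89

M is at the origin; MH runs at 44.2° with length 35.6, so H = 35.6·(cos 44.2°, sin 44.2°) = (25.52, 24.82). ∠MHE = 91.0°, so HE runs at 44.2° + (180° − 91.0°) = 133.2° from the x-axis; with |HE| = 44.4, E = H + 44.4·(cos 133.2°, sin 133.2°) = (-4.872, 57.19). HE ⟂ EN; with |EN| = 22.5 on the left of HE, N = E + 22.5·(-0.7290, -0.6845) = (-21.27, 41.78). Then |MN| = |N − M| = 46.89.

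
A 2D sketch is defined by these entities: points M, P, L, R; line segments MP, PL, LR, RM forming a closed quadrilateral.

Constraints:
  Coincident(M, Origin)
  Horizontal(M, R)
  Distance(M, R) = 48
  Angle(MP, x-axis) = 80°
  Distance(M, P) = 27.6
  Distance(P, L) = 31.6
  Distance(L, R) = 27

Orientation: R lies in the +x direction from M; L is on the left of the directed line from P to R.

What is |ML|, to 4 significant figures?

43.66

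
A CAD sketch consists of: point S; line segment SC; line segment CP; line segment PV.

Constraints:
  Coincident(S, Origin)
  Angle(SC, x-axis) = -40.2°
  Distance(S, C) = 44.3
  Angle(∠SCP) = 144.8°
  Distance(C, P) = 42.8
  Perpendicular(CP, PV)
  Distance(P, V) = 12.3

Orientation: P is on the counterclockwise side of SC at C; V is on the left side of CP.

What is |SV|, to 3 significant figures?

80.1

∠SCP = 144.8°, so CP runs at -40.2° + (180° − 144.8°) = -5.00° from the x-axis; with |CP| = 42.8, P = C + 42.8·(cos -5.00°, sin -5.00°) = (76.5, -32.3). The perpendicularity gives PV at right angles to CP; with |PV| = 12.3 on the left of CP, V = P + 12.3·(0.0872, 0.996) = (77.5, -20.1). Then |SV| = |V − S| = 80.1.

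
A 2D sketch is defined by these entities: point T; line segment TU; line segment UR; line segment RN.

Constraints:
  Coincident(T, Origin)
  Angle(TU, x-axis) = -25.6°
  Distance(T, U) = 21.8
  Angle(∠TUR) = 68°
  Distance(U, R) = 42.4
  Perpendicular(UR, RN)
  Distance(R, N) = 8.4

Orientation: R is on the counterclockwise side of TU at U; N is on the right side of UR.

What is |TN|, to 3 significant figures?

44.6

T is at the origin; TU runs at -25.6° with length 21.8, so U = 21.8·(cos -25.6°, sin -25.6°) = (19.7, -9.42). ∠TUR = 68.0°, so UR runs at -25.6° + (180° − 68.0°) = 86.4° from the x-axis; with |UR| = 42.4, R = U + 42.4·(cos 86.4°, sin 86.4°) = (22.3, 32.9). UR ⟂ RN; with |RN| = 8.4 on the right of UR, N = R + 8.4·(0.998, -0.0628) = (30.7, 32.4). Then |TN| = |N − T| = 44.6.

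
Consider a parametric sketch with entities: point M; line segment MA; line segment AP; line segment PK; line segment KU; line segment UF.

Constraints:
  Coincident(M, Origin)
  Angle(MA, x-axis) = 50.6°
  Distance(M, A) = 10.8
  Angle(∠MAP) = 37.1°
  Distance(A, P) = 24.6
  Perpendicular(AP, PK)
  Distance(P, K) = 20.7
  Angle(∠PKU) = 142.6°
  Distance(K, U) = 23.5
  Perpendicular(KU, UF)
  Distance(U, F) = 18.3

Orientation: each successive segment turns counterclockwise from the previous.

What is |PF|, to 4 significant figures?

40.35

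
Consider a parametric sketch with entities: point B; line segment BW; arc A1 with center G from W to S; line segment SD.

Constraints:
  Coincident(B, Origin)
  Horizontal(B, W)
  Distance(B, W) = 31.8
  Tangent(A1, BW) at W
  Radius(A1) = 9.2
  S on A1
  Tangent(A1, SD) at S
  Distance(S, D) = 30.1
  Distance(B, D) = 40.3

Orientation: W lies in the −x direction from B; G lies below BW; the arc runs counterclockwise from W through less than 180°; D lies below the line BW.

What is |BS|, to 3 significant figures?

41.3

B is at the origin; B and W share the same y with |BW| = 31.8 and W on the −x side, so W = (-31.8, 0.00). Tangency of A1 to BW means the radius GW is perpendicular to BW, so G = W + (0, -9.2) = (-31.8, -9.20). Since GS ⟂ SD (tangency), |GD| = √(9.2² + 30.1²) = 31.5 regardless of where S sits on A1. So D lies on both circle(B, 40.3) and circle(G, 31.5); the below-BW intersection is D = (-16.6, -36.7). S is the foot of the tangent from D: S = (-38.2, -15.8).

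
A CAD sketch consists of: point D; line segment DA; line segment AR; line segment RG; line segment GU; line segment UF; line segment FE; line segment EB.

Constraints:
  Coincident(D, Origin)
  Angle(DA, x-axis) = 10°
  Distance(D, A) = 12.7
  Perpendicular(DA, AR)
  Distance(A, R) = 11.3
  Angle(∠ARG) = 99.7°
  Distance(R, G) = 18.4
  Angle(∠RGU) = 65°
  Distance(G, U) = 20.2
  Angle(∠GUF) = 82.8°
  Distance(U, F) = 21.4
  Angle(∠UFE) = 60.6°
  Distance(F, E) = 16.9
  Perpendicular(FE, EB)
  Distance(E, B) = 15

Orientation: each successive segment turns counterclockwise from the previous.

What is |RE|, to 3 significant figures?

6.72

∠GUF = 82.8° gives UF at 32.5° from the x-axis; with |UF| = 21.4, F = (18.8, 6.47). ∠UFE = 60.6° gives FE at 152° from the x-axis; with |FE| = 16.9, E = (3.92, 14.4). Then |RE| = |E − R| = 6.72.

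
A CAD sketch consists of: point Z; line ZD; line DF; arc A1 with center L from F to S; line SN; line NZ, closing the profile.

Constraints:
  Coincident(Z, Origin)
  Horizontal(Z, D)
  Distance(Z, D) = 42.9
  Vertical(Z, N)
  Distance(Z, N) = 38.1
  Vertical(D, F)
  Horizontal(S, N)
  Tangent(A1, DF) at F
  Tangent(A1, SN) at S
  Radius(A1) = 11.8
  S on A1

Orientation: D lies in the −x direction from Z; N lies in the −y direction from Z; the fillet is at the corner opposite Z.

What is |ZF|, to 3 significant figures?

50.3

Z is at the origin; Z and D share the same y with |ZD| = 42.9 and D on the −x side, so D = (-42.9, 0.00). Z and N share the same x with |ZN| = 38.1 and N on the −y side, so N = (0.00, -38.1). The virtual corner opposite Z is at (-42.9, -38.1). The tangent condition forces LF to be normal to DF and A1 meets SN tangentially, so LS is at right angles to SN, with radius 11.8, so the center L sits 11.8 in from both sides at L = (-31.1, -26.3). That places the tangent points at F = (-42.9, -26.3) on DF and S = (-31.1, -38.1) on SN. Then |ZF| = |F − Z| = 50.3.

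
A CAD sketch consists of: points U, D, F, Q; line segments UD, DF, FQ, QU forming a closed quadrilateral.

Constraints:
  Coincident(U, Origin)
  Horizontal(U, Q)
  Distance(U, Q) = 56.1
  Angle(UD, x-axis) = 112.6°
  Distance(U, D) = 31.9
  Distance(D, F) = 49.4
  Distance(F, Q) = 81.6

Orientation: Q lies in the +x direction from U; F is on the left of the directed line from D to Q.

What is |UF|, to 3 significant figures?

72.2

U is at the origin; UQ is horizontal with |UQ| = 56.1 and Q in +x, so Q = (56.1, 0). UD runs at 112.6° with |UD| = 31.9, so D = (-12.3, 29.5). F is determined by |DF| = 49.4 and |FQ| = 81.6 together: it lies at the intersection of circle(D, 49.4) and circle(Q, 81.6). With |DQ| = 74.4, the foot of the radical line on DQ is 8.88 from D and the perpendicular offset is √(49.4² − 8.88²) = 48.6. Taking the left-of-DQ solution: F = (15.1, 70.6).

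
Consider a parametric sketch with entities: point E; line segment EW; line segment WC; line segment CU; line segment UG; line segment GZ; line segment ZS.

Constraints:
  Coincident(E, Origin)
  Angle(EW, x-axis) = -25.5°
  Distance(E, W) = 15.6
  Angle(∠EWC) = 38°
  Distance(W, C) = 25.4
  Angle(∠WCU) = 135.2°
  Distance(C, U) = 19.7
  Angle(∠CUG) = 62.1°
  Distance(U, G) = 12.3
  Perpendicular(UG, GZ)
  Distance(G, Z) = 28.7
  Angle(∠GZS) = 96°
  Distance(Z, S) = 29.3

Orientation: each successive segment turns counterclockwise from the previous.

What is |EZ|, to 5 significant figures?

20.623

E is at the origin; EW runs at -25.5° with length 15.6, so W = (14.080, -6.7160). ∠EWC = 38.0° gives WC at 116.50° from the x-axis; with |WC| = 25.4, C = (2.7469, 16.015). ∠WCU = 135.2° gives CU at 161.30° from the x-axis; with |CU| = 19.7, U = (-15.913, 22.331). ∠CUG = 62.1° gives UG at -80.800° from the x-axis; with |UG| = 12.3, G = (-13.947, 10.190). UG is perpendicular to GZ, so GZ runs at 9.2000°; with |GZ| = 28.7, Z = (14.384, 14.778). Then |EZ| = |Z − E| = 20.623.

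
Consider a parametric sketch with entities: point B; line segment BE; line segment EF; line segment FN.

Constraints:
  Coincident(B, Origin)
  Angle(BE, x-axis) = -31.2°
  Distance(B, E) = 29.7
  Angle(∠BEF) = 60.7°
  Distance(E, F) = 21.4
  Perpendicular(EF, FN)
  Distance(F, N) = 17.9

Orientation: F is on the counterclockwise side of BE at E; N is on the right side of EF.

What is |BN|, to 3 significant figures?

44.3

∠BEF = 60.7°, so EF runs at -31.2° + (180° − 60.7°) = 88.1° from the x-axis; with |EF| = 21.4, F = E + 21.4·(cos 88.1°, sin 88.1°) = (26.1, 6.00). The perpendicularity gives FN at right angles to EF; with |FN| = 17.9 on the right of EF, N = F + 17.9·(0.999, -0.0332) = (44.0, 5.41). Then |BN| = |N − B| = 44.3.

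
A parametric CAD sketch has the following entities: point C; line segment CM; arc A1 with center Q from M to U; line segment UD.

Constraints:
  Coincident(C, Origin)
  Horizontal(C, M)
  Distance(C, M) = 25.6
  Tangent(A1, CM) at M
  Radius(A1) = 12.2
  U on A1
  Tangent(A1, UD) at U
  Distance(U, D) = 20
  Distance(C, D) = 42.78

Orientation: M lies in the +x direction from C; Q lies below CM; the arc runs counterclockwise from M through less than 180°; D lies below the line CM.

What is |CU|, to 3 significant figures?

23.0

Checks: |CM| = 25.60 ✓; |QU| = 12.20 ✓; ∠(QU, UD) = 90.00° ✓; |UD| = 20.00 ✓; |CD| = 42.78 ✓.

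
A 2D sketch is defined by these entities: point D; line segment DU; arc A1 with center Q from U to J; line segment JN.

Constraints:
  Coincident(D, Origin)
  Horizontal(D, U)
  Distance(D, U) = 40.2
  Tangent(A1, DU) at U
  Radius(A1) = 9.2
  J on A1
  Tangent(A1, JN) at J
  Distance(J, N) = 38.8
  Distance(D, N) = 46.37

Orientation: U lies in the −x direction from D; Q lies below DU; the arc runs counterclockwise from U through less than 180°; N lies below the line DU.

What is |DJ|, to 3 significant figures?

49.2

D is at the origin; DU is horizontal with |DU| = 40.2 and U on the −x side, so U = (-40.2, 0.00). Tangency of A1 to DU means the radius QU is perpendicular to DU, so Q = U + (0, -9.2) = (-40.2, -9.20). Since QJ ⟂ JN (tangency), |QN| = √(9.2² + 38.8²) = 39.9 regardless of where J sits on A1. So N lies on both circle(D, 46.37) and circle(Q, 39.9); the below-DU intersection is N = (-18.4, -42.6). J is the foot of the tangent from N: J = (-46.5, -15.9).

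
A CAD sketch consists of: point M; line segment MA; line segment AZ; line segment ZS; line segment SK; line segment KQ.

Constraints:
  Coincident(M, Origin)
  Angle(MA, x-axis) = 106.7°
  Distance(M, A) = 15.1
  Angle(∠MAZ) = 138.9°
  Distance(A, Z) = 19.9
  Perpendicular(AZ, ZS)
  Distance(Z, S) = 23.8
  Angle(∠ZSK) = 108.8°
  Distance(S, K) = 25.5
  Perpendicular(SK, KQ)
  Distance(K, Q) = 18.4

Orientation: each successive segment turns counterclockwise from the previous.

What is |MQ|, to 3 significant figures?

4.83

∠ZSK = 108.8° gives SK at -51.0° from the x-axis; with |SK| = 25.5, K = (-17.8, -14.9). SK is perpendicular to KQ, so KQ runs at 39.0°; with |KQ| = 18.4, Q = (-3.51, -3.31). Then |MQ| = |Q − M| = 4.83.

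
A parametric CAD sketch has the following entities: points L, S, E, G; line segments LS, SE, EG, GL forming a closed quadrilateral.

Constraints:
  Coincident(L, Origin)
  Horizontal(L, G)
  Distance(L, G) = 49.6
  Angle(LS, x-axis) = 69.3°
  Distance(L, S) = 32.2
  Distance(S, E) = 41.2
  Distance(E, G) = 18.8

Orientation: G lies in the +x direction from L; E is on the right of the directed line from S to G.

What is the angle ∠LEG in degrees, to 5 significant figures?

152.03°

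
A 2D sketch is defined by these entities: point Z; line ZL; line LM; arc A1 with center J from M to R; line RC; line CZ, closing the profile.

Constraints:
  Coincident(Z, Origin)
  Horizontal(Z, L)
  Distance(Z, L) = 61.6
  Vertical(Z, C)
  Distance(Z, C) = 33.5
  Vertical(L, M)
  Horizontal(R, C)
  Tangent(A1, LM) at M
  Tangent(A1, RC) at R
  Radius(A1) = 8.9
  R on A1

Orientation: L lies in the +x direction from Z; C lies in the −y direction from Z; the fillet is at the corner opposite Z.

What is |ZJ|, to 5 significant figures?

58.159

Z is at the origin; Z and L share the same y with |ZL| = 61.6 and L on the +x side, so L = (61.600, 0.0000). Z and C share the same x with |ZC| = 33.5 and C on the −y side, so C = (0.0000, -33.500). The virtual corner opposite Z is at (61.600, -33.500). The tangent condition forces JM to be normal to LM and A1 meets RC tangentially, so JR is at right angles to RC, with radius 8.9, so the center J sits 8.9 in from both sides at J = (52.700, -24.600). Then |ZJ| = |J − Z| = 58.159.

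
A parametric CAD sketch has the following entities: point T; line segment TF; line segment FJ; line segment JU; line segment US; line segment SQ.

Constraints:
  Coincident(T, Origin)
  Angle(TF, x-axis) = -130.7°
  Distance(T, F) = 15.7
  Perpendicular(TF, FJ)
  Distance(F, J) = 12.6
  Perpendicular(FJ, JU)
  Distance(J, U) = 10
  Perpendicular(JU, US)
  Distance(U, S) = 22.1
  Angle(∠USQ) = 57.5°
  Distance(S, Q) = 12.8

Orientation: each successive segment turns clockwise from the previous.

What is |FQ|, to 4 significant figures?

2.741

T is at the origin; TF runs at -130.7° with length 15.7, so F = (-10.24, -11.90). TF is perpendicular to FJ, so FJ runs at 139.3°; with |FJ| = 12.6, J = (-19.79, -3.686). FJ is perpendicular to JU, so JU runs at 49.30°; with |JU| = 10.0, U = (-13.27, 3.895). JU is perpendicular to US, so US runs at -40.70°; with |US| = 22.1, S = (3.485, -10.52). ∠USQ = 57.5° gives SQ at -163.2° from the x-axis; with |SQ| = 12.8, Q = (-8.768, -14.22). Then |FQ| = |Q − F| = 2.741.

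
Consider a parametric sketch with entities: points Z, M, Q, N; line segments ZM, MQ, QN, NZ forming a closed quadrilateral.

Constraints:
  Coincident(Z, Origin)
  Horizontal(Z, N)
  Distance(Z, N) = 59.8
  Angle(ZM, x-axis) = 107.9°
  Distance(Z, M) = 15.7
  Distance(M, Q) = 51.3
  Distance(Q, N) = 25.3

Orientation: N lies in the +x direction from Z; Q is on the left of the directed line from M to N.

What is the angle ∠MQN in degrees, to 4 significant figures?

115.8°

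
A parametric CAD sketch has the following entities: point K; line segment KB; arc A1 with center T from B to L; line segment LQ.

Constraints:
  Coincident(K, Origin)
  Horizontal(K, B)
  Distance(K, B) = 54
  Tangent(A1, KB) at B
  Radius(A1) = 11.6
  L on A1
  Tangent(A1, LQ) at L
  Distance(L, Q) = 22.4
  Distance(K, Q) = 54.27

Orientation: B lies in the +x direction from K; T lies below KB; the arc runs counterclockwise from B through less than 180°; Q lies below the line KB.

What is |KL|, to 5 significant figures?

43.949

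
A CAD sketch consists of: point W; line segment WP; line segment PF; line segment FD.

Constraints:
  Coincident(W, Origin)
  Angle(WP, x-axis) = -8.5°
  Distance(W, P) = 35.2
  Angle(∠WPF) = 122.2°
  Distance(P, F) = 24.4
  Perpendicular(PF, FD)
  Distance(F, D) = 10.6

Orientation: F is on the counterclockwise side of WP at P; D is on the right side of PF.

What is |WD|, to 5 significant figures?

59.106

W is at the origin; WP runs at -8.5° with length 35.2, so P = 35.2·(cos -8.5°, sin -8.5°) = (34.813, -5.2029). ∠WPF = 122.2°, so PF runs at -8.5° + (180° − 122.2°) = 49.300° from the x-axis; with |PF| = 24.4, F = P + 24.4·(cos 49.300°, sin 49.300°) = (50.725, 13.296). The perpendicularity gives FD at right angles to PF; with |FD| = 10.6 on the right of PF, D = F + 10.6·(0.75813, -0.65210) = (58.761, 6.3833). Then |WD| = |D − W| = 59.106.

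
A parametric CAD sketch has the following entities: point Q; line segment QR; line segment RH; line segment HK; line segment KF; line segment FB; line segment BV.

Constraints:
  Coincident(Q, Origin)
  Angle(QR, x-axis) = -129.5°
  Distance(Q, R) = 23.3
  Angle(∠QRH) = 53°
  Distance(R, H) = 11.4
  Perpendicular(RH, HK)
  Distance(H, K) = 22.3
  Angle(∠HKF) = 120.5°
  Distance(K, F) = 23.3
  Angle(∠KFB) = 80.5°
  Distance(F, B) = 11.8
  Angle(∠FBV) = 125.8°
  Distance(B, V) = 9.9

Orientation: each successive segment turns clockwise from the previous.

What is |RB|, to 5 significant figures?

26.468

∠HKF = 120.5° gives KF at -46.000° from the x-axis; with |KF| = 23.3, F = (20.387, -18.449). ∠KFB = 80.5° gives FB at -145.50° from the x-axis; with |FB| = 11.8, B = (10.663, -25.132). Then |RB| = |B − R| = 26.468.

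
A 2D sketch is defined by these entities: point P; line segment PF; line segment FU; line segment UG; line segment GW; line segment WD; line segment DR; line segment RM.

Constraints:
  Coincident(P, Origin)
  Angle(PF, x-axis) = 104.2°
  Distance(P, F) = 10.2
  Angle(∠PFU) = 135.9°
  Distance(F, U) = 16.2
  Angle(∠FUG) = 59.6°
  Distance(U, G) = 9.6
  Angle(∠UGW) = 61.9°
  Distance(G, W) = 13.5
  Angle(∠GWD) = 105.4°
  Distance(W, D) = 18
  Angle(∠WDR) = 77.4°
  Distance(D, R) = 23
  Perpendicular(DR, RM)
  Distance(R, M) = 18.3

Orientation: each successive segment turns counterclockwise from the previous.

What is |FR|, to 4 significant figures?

29.66

P is at the origin; PF runs at 104.2° with length 10.2, so F = (-2.502, 9.888). ∠PFU = 135.9° gives FU at 148.3° from the x-axis; with |FU| = 16.2, U = (-16.29, 18.40). ∠FUG = 59.6° gives UG at -91.30° from the x-axis; with |UG| = 9.6, G = (-16.50, 8.803). ∠UGW = 61.9° gives GW at 26.80° from the x-axis; with |GW| = 13.5, W = (-4.453, 14.89). ∠GWD = 105.4° gives WD at 101.4° from the x-axis; with |WD| = 18.0, D = (-8.011, 32.54). ∠WDR = 77.4° gives DR at -156.0° from the x-axis; with |DR| = 23.0, R = (-29.02, 23.18). Then |FR| = |R − F| = 29.66.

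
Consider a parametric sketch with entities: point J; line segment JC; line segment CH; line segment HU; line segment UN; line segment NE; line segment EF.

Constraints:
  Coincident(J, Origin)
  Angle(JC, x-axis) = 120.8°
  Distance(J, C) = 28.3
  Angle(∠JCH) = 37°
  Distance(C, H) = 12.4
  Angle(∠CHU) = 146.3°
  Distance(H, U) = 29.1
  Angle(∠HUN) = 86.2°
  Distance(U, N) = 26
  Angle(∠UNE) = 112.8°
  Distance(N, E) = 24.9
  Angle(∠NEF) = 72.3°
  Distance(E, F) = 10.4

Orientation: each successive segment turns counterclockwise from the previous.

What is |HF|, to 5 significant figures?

23.924

J is at the origin; JC runs at 120.8° with length 28.3, so C = (-14.491, 24.309). ∠JCH = 37.0° gives CH at -96.200° from the x-axis; with |CH| = 12.4, H = (-15.830, 11.981). ∠CHU = 146.3° gives HU at -62.500° from the x-axis; with |HU| = 29.1, U = (-2.3931, -13.831). ∠HUN = 86.2° gives UN at 31.300° from the x-axis; with |UN| = 26.0, N = (19.823, -0.32343). ∠UNE = 112.8° gives NE at 98.500° from the x-axis; with |NE| = 24.9, E = (16.142, 24.303). ∠NEF = 72.3° gives EF at -153.80° from the x-axis; with |EF| = 10.4, F = (6.8109, 19.711). Then |HF| = |F − H| = 23.924.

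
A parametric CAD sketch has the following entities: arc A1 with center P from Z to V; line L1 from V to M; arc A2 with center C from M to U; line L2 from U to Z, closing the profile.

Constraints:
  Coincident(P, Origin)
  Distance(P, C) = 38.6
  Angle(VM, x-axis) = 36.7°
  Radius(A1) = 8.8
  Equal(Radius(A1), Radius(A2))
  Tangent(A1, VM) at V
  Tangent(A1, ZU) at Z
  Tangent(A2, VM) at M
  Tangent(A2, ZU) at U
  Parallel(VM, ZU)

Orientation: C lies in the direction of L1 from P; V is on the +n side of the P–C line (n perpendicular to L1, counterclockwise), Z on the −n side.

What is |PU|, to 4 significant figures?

39.59

The slot axis is L1's direction at 36.7°, so u = (cos 36.7°, sin 36.7°) = (0.8018, 0.5976) and n = (−sin 36.7°, cos 36.7°) = (-0.5976, 0.8018). P is at the origin and C lies 38.6 along u from P, so C = 38.6·u = (30.95, 23.07). Tangency of A1 to both parallel lines with radius 8.8 puts V and Z at P ± 8.8·n: V = (-5.259, 7.056), Z = (5.259, -7.056). Equal radii place M and U the same way about C: M = C + 8.8·n = (25.69, 30.12), U = C − 8.8·n = (36.21, 16.01). Then |PU| = |U − P| = 39.59.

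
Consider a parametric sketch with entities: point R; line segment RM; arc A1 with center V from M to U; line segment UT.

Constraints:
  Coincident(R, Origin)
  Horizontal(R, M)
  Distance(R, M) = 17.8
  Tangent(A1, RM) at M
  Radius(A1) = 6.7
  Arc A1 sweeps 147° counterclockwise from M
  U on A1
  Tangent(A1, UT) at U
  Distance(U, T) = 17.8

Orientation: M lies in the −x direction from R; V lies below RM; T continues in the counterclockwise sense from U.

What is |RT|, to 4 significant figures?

22.96

R is at the origin; RM is horizontal with |RM| = 17.8 and M on the −x side, so M = (-17.80, 0.000). A1 meets RM tangentially, so VM is at right angles to RM, so V = M + (0, -6.7) = (-17.80, -6.700). On A1, M sits at bearing 90° from V; a 147° counterclockwise sweep puts U at bearing 237°, so U = V + 6.7·(cos 237°, sin 237°) = (-21.45, -12.32). A1 meets UT tangentially, so VU is at right angles to UT, so UT runs along (−sin 237°, cos 237°); with |UT| = 17.8, T = (-6.521, -22.01). Then |RT| = |T − R| = 22.96.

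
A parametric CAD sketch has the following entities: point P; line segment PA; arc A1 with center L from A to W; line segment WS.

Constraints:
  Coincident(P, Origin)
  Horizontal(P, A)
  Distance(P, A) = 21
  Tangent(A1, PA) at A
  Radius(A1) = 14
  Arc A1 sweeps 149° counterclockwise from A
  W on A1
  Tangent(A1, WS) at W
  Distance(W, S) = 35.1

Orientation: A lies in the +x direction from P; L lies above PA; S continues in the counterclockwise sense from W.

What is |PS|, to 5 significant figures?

44.118

On A1, A sits at bearing -90° from L; a 149° counterclockwise sweep puts W at bearing 59°, so W = L + 14.0·(cos 59°, sin 59°) = (28.211, 26.000). The tangent condition forces LW to be normal to WS, so WS runs along (−sin 59°, cos 59°); with |WS| = 35.1, S = (-1.8760, 44.078). Then |PS| = |S − P| = 44.118.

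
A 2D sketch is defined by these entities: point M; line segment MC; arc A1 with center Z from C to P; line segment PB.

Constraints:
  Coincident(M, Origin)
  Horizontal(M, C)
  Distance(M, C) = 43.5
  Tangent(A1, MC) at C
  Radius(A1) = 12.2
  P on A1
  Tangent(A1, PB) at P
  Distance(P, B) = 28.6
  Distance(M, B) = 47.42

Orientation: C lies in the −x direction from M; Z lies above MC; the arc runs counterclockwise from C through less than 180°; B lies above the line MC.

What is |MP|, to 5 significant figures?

33.118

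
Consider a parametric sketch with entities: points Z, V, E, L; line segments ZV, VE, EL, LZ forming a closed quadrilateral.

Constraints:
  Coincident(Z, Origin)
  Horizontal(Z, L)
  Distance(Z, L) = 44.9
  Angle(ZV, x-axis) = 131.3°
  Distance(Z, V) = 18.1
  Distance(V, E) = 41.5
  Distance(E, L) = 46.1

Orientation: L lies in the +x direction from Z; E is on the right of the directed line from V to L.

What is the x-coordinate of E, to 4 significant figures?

5.558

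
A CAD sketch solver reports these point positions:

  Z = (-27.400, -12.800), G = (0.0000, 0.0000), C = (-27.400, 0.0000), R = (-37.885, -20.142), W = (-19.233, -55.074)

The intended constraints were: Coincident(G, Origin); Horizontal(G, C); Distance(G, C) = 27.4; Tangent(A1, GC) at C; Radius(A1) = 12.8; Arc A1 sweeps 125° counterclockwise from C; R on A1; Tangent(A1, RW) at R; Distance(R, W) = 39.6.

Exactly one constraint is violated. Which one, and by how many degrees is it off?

Tangent(A1, RW) at R — off by 6.90°.

G = (0.00, 0.00) ✓; G.y = 0.00, C.y = 0.00 ✓; |GC| = 27.40 ✓; ∠(ZC, CG) = 90.00° ✓; |ZC| = 12.80 ✓; bearing(Z→R) − bearing(Z→C) = 125.0° ✓; |ZR| = 12.80 ✓; ∠(ZR, RW) = 96.90° ✗; |RW| = 39.60 ✓.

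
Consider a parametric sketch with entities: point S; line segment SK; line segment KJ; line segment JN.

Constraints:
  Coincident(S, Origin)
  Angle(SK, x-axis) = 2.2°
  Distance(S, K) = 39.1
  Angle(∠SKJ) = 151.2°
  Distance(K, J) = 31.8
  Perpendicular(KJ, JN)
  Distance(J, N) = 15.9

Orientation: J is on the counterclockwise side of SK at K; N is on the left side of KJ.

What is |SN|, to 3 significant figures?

66.1

S is at the origin; SK runs at 2.2° with length 39.1, so K = 39.1·(cos 2.2°, sin 2.2°) = (39.1, 1.50). ∠SKJ = 151.2°, so KJ runs at 2.2° + (180° − 151.2°) = 31.0° from the x-axis; with |KJ| = 31.8, J = K + 31.8·(cos 31.0°, sin 31.0°) = (66.3, 17.9). KJ ⟂ JN; with |JN| = 15.9 on the left of KJ, N = J + 15.9·(-0.515, 0.857) = (58.1, 31.5). Then |SN| = |N − S| = 66.1.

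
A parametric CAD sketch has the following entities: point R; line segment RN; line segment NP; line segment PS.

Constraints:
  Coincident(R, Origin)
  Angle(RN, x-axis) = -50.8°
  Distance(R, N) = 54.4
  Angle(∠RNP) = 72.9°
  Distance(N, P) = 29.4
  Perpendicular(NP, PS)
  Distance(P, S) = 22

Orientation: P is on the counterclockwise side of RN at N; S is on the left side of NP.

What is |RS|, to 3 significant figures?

32.9

∠RNP = 72.9°, so NP runs at -50.8° + (180° − 72.9°) = 56.3° from the x-axis; with |NP| = 29.4, P = N + 29.4·(cos 56.3°, sin 56.3°) = (50.7, -17.7). NP ⟂ PS; with |PS| = 22.0 on the left of NP, S = P + 22.0·(-0.832, 0.555) = (32.4, -5.49). Then |RS| = |S − R| = 32.9.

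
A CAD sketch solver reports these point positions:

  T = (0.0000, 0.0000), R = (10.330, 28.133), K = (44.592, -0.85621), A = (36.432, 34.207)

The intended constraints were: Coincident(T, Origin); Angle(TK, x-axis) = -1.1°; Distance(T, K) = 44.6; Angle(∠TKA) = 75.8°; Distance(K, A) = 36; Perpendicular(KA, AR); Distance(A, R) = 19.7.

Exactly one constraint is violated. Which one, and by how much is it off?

Distance(A, R) = 19.7 — off by 7.10.

T = (0.00, 0.00) ✓; TK at -1.100° ✓; |TK| = 44.60 ✓; ∠TKA = 75.80° ✓; |KA| = 36.00 ✓; ∠(KA, AR) = 90.00° ✓; |AR| = 26.80 ✗.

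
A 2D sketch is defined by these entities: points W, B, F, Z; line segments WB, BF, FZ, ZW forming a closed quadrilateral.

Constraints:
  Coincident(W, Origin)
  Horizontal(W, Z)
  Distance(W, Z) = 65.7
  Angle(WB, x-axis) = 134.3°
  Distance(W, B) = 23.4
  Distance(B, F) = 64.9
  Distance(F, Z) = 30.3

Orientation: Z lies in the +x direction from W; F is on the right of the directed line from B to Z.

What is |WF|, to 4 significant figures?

42.83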